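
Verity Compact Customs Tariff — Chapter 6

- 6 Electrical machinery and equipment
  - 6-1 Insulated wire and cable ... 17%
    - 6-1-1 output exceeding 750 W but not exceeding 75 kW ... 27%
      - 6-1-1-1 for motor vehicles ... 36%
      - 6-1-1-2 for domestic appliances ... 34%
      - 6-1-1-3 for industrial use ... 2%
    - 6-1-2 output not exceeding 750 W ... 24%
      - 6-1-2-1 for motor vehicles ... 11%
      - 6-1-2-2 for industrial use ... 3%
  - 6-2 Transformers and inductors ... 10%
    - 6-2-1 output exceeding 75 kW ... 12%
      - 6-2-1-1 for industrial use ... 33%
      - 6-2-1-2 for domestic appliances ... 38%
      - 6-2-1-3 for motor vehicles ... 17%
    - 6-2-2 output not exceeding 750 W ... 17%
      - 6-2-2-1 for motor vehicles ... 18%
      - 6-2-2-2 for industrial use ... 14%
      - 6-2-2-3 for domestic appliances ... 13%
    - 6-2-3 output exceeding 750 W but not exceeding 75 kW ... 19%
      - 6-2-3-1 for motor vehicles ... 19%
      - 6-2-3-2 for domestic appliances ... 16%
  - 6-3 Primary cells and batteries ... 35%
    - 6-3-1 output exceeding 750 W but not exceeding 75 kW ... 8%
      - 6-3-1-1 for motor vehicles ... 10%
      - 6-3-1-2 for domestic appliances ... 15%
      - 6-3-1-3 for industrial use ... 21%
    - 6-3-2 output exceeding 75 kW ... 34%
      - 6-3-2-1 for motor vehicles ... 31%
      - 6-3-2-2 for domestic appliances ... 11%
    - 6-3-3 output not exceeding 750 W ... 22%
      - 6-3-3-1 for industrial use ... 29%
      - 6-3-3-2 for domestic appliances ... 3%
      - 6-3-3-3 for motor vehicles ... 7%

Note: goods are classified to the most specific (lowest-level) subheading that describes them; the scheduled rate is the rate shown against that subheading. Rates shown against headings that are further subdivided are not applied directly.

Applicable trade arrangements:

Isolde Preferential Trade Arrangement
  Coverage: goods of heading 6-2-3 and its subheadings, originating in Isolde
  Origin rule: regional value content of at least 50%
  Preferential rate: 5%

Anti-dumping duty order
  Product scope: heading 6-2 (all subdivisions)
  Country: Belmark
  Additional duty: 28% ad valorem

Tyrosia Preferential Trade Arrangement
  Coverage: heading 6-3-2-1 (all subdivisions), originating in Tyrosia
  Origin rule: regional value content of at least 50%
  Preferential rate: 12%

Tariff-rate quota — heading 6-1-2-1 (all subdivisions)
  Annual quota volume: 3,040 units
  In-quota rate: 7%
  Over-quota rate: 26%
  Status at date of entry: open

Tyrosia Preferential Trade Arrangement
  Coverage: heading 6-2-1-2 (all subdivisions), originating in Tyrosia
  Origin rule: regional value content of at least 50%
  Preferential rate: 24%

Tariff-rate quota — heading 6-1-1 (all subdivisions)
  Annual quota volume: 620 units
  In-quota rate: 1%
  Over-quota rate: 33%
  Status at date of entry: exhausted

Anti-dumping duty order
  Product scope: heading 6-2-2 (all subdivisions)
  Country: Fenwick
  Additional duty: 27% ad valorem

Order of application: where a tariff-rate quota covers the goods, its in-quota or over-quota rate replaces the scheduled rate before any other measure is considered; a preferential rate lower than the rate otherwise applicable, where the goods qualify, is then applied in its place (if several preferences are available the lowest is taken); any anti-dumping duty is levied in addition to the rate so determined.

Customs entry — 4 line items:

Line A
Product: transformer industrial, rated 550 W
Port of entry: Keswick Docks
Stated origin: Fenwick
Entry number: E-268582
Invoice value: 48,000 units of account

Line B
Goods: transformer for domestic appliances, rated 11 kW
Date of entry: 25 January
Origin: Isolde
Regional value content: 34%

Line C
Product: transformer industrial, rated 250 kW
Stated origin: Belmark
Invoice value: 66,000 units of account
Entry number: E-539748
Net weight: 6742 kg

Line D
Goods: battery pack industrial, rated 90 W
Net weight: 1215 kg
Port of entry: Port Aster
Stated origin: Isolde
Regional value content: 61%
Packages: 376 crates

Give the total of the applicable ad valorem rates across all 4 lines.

147%

Line A: transformer → 6-2; rated 550 W → 6-2-2; industrial → 6-2-2-2. Scheduled 14%. anti-dumping (Fenwick, 6-2-2): +27%; total 14% + 27% = 41%. → 41%.
Line B: transformer → 6-2; rated 11 kW → 6-2-3; for domestic appliances → 6-2-3-2. Scheduled 16%. Isolde agreement on 6-2-3: RVC < 50%. → 16%.
Line C: transformer → 6-2; rated 250 kW → 6-2-1; industrial → 6-2-1-1. Scheduled 33%. anti-dumping (Belmark, 6-2): +28%; total 33% + 28% = 61%. → 61%.
Line D: battery pack → 6-3; rated 90 W → 6-3-3; industrial → 6-3-3-1. Scheduled 29%. Isolde agreement on 6-2-3: 6-3-3-1 not covered. → 29%.
Sum: 41% + 16% + 61% + 29% = 147%.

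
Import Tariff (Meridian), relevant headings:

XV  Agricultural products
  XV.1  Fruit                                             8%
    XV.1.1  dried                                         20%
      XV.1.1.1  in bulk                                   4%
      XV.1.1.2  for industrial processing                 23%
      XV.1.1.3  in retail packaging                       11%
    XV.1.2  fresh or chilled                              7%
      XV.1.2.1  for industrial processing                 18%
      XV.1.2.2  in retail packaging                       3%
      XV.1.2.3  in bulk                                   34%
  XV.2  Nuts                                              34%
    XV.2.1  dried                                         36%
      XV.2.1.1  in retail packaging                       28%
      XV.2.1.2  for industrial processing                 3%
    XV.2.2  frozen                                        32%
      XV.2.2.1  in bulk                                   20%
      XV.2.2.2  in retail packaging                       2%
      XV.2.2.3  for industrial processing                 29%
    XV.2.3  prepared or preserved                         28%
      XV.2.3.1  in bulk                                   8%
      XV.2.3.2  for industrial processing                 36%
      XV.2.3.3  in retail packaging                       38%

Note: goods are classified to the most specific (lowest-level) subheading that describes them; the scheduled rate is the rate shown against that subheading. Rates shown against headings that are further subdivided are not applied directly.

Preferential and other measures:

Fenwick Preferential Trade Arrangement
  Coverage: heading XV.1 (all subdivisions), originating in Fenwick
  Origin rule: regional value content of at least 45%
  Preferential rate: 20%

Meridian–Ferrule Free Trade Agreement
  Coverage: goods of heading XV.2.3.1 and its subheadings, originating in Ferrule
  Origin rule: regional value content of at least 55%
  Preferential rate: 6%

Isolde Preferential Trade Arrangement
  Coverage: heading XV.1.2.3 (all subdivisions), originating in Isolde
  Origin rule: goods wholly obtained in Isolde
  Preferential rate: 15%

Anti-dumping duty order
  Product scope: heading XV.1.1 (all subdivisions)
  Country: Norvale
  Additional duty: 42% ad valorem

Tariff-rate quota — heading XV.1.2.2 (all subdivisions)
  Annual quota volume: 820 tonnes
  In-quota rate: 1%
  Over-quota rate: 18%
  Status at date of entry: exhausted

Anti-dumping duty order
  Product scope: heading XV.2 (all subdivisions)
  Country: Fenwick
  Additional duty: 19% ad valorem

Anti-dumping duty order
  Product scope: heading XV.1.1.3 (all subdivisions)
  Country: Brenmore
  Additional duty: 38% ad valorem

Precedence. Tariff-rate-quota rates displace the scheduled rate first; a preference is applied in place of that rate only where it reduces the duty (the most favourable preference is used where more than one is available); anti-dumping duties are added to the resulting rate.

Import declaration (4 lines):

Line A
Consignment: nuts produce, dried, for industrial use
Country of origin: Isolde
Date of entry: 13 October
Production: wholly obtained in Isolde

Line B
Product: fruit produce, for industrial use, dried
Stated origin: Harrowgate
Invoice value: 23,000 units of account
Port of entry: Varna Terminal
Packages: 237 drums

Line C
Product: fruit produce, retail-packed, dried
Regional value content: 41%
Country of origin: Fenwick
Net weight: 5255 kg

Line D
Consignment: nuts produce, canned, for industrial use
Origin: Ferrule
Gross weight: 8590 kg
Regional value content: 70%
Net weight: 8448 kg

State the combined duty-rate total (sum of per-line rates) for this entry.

Line A: nuts → XV.2; dried → XV.2.1; for industrial use → XV.2.1.2. Scheduled 3%. Isolde agreement on XV.1.2.3: XV.2.1.2 not covered. → 3%.
Line B: fruit → XV.1; dried → XV.1.1; for industrial use → XV.1.1.2. Scheduled 23%. No special measure applies. → 23%.
Line C: fruit → XV.1; dried → XV.1.1; retail-packed → XV.1.1.3. Scheduled 11%. Fenwick agreement on XV.1: RVC < 45%. → 11%.
Line D: nuts → XV.2; canned → XV.2.3; for industrial use → XV.2.3.2. Scheduled 36%. Ferrule agreement on XV.2.3.1: XV.2.3.2 not covered. → 36%.
Sum: 3% + 23% + 11% + 36% = 73%.

73%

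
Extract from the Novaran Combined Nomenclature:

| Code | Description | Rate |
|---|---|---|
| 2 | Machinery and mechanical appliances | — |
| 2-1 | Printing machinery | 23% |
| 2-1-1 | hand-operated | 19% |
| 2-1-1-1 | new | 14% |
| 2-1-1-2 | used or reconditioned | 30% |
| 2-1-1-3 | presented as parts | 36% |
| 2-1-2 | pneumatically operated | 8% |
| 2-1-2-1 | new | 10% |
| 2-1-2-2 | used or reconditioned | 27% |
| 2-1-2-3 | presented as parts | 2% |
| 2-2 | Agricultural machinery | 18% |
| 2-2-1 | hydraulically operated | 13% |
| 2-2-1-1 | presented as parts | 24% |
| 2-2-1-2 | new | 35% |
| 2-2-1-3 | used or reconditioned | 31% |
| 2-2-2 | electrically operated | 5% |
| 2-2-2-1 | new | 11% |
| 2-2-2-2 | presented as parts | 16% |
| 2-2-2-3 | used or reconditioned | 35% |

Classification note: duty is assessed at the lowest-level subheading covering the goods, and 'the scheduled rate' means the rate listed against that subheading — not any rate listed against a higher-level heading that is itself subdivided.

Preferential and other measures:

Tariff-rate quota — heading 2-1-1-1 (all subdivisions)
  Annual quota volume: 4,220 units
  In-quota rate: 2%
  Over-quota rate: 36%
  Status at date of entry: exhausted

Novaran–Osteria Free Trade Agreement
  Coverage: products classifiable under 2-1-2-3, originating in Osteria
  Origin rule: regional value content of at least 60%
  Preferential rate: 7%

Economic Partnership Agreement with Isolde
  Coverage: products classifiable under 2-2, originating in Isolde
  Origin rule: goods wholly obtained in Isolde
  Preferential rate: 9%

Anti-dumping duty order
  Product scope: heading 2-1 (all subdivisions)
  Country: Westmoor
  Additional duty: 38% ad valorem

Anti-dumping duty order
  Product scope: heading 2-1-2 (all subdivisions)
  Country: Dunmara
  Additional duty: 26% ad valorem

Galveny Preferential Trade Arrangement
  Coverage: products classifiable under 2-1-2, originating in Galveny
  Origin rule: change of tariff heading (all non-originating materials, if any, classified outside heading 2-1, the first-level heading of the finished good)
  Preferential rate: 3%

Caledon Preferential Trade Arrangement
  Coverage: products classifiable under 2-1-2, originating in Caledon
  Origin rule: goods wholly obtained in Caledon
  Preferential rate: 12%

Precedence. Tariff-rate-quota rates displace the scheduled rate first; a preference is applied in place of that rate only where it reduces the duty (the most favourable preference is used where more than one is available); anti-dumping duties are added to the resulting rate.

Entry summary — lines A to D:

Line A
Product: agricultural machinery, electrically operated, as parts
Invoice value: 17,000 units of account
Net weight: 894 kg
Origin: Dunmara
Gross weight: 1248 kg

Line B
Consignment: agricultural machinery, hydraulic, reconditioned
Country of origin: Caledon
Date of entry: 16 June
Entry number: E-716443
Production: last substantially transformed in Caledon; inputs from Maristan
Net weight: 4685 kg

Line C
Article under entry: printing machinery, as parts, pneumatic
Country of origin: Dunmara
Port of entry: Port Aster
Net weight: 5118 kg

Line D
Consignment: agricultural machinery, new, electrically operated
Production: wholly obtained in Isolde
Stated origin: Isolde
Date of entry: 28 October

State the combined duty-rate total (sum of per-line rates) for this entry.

Line A: agricultural → 2-2; electrically operated → 2-2-2; as parts → 2-2-2-2. Scheduled 16%. No special measure applies. → 16%.
Line B: agricultural → 2-2; hydraulic → 2-2-1; reconditioned → 2-2-1-3. Scheduled 31%. Caledon agreement on 2-1-2: 2-2-1-3 not covered. → 31%.
Line C: printing → 2-1; pneumatic → 2-1-2; as parts → 2-1-2-3. Scheduled 2%. anti-dumping (Dunmara, 2-1-2): +26%; total 2% + 26% = 28%. → 28%.
Line D: agricultural → 2-2; electrically operated → 2-2-2; new → 2-2-2-1. Scheduled 11%. Isolde agreement on 2-2: wholly obtained → 9% available; preferential 9%. → 9%.
Sum: 16% + 31% + 28% + 9% = 84%.

84%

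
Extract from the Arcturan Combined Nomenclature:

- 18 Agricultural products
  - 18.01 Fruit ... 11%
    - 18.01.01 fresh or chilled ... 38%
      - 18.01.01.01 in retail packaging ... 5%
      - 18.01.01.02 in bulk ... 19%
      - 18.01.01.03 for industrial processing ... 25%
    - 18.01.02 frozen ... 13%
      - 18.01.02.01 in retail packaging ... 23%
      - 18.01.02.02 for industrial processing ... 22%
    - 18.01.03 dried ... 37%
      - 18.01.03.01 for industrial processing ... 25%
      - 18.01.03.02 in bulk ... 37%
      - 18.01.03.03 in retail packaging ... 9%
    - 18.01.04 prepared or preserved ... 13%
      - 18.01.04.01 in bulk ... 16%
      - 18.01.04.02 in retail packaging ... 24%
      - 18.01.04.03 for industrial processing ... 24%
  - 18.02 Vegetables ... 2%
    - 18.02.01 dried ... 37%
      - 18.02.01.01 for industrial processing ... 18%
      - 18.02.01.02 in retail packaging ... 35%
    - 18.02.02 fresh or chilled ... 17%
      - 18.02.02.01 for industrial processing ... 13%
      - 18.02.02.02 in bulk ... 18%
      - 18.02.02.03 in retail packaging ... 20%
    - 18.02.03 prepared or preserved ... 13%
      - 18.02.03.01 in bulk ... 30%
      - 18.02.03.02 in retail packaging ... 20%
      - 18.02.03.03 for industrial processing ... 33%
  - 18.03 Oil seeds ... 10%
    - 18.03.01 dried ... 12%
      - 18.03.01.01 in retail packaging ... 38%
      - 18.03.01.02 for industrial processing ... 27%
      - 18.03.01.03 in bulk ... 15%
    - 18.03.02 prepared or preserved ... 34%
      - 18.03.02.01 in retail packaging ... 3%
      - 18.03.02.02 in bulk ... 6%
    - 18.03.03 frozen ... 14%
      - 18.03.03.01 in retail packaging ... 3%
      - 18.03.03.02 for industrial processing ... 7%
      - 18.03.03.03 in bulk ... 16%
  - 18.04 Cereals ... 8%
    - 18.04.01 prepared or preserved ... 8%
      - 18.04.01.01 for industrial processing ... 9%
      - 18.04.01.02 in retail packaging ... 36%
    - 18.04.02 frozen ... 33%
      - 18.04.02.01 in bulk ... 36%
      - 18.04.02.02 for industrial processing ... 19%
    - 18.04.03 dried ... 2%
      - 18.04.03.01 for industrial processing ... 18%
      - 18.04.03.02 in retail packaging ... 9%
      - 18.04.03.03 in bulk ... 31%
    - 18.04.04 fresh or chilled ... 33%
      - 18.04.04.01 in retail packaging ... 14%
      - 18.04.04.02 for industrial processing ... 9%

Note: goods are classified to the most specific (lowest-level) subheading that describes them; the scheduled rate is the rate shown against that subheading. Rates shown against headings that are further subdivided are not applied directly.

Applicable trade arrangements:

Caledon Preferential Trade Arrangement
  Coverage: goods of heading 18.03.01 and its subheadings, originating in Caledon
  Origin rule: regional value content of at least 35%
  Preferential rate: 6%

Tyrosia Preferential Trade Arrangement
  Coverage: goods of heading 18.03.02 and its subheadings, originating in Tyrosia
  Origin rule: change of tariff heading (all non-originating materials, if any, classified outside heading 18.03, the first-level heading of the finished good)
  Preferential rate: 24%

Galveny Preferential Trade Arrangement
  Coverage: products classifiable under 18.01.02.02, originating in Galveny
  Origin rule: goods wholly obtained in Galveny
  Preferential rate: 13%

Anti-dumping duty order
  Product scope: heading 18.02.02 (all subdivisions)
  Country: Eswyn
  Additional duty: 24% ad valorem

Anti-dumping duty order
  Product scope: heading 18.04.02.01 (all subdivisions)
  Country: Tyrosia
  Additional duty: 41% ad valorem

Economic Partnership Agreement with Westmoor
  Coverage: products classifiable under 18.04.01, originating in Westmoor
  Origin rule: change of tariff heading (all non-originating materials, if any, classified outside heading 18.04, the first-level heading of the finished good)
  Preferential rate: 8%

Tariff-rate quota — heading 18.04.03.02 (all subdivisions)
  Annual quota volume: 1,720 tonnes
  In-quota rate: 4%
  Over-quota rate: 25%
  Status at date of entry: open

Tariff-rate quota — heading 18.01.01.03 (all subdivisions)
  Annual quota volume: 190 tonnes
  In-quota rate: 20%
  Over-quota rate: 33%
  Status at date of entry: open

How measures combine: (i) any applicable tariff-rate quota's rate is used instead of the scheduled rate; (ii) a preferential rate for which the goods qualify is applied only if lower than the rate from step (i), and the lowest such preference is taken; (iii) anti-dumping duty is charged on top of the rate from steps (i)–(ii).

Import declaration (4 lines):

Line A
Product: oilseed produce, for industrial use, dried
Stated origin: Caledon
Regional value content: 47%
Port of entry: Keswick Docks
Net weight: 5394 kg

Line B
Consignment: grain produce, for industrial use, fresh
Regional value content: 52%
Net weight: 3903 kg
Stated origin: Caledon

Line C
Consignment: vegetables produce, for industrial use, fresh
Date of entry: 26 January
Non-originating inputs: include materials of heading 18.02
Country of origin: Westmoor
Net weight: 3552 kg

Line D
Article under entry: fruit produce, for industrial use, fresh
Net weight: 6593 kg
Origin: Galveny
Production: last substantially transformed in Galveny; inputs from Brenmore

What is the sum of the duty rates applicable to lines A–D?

Line A: oilseed → 18.03; dried → 18.03.01; for industrial use → 18.03.01.02. Scheduled 27%. Caledon agreement on 18.03.01: RVC ≥ 35% → 6% available; preferential 6%. → 6%.
Line B: grain → 18.04; fresh → 18.04.04; for industrial use → 18.04.04.02. Scheduled 9%. Caledon agreement on 18.03.01: 18.04.04.02 not covered. → 9%.
Line C: vegetables → 18.02; fresh → 18.02.02; for industrial use → 18.02.02.01. Scheduled 13%. Westmoor agreement on 18.04.01: 18.02.02.01 not covered. → 13%.
Line D: fruit → 18.01; fresh → 18.01.01; for industrial use → 18.01.01.03. Scheduled 25%. quota on 18.01.01.03 open → in-quota 20%; Galveny agreement on 18.01.02.02: 18.01.01.03 not covered. → 20%.
Sum: 6% + 9% + 13% + 20% = 48%.

48%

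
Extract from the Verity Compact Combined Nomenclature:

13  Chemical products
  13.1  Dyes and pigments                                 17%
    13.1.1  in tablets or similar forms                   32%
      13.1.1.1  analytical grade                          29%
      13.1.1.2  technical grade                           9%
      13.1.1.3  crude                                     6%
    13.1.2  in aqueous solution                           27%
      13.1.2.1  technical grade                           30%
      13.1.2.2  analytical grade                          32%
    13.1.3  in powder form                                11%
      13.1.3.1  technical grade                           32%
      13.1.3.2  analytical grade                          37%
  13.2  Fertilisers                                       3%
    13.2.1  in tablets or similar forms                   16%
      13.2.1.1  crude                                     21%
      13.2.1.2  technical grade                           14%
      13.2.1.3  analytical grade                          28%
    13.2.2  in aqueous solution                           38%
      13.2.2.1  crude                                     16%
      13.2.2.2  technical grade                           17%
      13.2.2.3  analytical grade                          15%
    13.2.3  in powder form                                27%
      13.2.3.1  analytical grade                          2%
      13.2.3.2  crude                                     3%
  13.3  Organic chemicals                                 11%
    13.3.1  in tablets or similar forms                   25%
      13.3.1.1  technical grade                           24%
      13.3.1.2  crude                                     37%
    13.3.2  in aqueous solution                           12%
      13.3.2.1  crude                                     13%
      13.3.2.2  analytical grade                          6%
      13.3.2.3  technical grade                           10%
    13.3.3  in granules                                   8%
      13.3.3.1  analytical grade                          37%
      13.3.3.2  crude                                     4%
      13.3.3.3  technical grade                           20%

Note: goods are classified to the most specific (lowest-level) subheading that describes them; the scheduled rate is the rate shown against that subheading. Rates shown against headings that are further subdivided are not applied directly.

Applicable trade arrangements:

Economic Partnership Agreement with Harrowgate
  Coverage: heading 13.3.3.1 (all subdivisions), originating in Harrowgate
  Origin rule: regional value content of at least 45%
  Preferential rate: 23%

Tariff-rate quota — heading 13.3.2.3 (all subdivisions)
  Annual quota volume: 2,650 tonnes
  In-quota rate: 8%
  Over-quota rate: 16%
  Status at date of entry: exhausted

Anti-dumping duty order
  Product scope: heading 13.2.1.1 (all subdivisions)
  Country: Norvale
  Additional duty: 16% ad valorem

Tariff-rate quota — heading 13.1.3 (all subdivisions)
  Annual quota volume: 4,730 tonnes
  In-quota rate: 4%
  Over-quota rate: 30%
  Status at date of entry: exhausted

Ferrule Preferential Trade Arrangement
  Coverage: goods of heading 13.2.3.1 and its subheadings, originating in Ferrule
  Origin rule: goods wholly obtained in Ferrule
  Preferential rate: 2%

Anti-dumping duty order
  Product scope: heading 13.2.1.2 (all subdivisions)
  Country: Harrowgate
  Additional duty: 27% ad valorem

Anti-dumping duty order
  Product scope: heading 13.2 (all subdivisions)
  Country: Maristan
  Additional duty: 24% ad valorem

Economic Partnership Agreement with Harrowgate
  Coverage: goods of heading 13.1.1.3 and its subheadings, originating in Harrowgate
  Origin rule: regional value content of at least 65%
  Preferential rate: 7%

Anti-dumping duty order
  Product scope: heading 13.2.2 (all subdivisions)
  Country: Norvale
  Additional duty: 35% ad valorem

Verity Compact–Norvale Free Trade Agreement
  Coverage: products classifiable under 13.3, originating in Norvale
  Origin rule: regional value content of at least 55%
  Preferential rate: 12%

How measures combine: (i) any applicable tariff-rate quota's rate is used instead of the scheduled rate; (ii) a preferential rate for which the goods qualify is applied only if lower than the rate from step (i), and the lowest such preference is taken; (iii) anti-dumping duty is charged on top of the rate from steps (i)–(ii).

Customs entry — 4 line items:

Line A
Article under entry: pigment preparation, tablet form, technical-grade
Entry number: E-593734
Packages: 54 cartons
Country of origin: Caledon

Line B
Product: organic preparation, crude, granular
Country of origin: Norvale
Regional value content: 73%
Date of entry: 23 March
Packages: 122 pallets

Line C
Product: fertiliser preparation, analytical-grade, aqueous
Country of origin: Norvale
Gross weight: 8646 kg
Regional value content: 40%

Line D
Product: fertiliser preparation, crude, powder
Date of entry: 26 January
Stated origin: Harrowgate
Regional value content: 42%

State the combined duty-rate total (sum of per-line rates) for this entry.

Line A: pigment → 13.1; tablet form → 13.1.1; technical-grade → 13.1.1.2. Scheduled 9%. No special measure applies. → 9%.
Line B: organic → 13.3; granular → 13.3.3; crude → 13.3.3.2. Scheduled 4%. Norvale agreement on 13.3: RVC ≥ 55% → 12% available; preference 12% not lower than 4% → no reduction. → 4%.
Line C: fertiliser → 13.2; aqueous → 13.2.2; analytical-grade → 13.2.2.3. Scheduled 15%. Norvale agreement on 13.3: 13.2.2.3 not covered; anti-dumping (Norvale, 13.2.2): +35%; total 15% + 35% = 50%. → 50%.
Line D: fertiliser → 13.2; powder → 13.2.3; crude → 13.2.3.2. Scheduled 3%. Harrowgate agreement on 13.3.3.1: 13.2.3.2 not covered; Harrowgate agreement on 13.1.1.3: 13.2.3.2 not covered. → 3%.
Sum: 9% + 4% + 50% + 3% = 66%.

66%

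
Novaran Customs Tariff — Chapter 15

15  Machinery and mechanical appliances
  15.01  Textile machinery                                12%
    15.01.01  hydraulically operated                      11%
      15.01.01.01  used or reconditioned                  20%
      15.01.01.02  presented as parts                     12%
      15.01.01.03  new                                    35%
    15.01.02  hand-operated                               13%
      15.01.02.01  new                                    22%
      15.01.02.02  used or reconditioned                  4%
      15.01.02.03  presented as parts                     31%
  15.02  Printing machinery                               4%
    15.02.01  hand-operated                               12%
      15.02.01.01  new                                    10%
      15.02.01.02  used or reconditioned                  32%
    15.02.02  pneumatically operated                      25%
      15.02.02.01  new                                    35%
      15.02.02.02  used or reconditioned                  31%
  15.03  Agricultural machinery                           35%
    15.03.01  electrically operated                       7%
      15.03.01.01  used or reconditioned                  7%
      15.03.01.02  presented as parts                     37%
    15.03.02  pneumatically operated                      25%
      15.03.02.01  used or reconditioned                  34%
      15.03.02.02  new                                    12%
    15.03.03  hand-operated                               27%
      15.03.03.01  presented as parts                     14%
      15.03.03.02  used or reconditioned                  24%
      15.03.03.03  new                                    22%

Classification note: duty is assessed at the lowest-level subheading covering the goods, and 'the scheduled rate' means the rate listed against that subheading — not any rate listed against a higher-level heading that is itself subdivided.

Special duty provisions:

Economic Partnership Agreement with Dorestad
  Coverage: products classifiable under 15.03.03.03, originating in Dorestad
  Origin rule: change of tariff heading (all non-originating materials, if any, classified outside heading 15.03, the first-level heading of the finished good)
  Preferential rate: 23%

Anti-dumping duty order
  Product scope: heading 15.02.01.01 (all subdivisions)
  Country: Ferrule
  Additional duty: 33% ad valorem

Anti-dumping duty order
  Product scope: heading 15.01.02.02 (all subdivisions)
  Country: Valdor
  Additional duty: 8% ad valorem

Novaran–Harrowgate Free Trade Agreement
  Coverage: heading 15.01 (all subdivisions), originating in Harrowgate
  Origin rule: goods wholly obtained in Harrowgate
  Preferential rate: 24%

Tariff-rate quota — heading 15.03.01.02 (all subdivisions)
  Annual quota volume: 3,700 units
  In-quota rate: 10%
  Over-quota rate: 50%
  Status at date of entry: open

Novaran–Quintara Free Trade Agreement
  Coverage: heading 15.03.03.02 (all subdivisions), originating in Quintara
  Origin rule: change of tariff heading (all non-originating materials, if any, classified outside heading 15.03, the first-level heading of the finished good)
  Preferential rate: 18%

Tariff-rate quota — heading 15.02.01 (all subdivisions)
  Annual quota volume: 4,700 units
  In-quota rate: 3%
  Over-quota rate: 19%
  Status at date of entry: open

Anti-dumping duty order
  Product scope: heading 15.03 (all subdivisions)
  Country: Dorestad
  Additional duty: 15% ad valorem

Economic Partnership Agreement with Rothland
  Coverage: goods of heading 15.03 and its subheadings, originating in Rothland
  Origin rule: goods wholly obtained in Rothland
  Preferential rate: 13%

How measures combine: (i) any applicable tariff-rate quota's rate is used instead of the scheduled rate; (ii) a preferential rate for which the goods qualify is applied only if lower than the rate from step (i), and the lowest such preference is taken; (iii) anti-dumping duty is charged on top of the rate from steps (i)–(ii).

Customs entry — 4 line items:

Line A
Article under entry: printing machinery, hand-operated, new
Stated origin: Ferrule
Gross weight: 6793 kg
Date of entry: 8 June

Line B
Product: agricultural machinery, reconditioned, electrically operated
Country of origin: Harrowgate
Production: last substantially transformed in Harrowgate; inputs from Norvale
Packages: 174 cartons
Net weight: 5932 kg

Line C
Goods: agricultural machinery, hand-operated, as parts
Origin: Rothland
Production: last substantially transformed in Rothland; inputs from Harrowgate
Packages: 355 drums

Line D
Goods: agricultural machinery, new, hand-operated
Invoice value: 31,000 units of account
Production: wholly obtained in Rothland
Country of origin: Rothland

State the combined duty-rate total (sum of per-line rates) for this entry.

70%

Line A: printing → 15.02; hand-operated → 15.02.01; new → 15.02.01.01. Scheduled 10%. quota on 15.02.01 open → in-quota 3%; anti-dumping (Ferrule, 15.02.01.01): +33%; total 3% + 33% = 36%. → 36%.
Line B: agricultural → 15.03; electrically operated → 15.03.01; reconditioned → 15.03.01.01. Scheduled 7%. Harrowgate agreement on 15.01: 15.03.01.01 not covered. → 7%.
Line C: agricultural → 15.03; hand-operated → 15.03.03; as parts → 15.03.03.01. Scheduled 14%. Rothland agreement on 15.03: not wholly obtained. → 14%.
Line D: agricultural → 15.03; hand-operated → 15.03.03; new → 15.03.03.03. Scheduled 22%. Rothland agreement on 15.03: wholly obtained → 13% available; preferential 13%. → 13%.
Sum: 36% + 7% + 14% + 13% = 70%.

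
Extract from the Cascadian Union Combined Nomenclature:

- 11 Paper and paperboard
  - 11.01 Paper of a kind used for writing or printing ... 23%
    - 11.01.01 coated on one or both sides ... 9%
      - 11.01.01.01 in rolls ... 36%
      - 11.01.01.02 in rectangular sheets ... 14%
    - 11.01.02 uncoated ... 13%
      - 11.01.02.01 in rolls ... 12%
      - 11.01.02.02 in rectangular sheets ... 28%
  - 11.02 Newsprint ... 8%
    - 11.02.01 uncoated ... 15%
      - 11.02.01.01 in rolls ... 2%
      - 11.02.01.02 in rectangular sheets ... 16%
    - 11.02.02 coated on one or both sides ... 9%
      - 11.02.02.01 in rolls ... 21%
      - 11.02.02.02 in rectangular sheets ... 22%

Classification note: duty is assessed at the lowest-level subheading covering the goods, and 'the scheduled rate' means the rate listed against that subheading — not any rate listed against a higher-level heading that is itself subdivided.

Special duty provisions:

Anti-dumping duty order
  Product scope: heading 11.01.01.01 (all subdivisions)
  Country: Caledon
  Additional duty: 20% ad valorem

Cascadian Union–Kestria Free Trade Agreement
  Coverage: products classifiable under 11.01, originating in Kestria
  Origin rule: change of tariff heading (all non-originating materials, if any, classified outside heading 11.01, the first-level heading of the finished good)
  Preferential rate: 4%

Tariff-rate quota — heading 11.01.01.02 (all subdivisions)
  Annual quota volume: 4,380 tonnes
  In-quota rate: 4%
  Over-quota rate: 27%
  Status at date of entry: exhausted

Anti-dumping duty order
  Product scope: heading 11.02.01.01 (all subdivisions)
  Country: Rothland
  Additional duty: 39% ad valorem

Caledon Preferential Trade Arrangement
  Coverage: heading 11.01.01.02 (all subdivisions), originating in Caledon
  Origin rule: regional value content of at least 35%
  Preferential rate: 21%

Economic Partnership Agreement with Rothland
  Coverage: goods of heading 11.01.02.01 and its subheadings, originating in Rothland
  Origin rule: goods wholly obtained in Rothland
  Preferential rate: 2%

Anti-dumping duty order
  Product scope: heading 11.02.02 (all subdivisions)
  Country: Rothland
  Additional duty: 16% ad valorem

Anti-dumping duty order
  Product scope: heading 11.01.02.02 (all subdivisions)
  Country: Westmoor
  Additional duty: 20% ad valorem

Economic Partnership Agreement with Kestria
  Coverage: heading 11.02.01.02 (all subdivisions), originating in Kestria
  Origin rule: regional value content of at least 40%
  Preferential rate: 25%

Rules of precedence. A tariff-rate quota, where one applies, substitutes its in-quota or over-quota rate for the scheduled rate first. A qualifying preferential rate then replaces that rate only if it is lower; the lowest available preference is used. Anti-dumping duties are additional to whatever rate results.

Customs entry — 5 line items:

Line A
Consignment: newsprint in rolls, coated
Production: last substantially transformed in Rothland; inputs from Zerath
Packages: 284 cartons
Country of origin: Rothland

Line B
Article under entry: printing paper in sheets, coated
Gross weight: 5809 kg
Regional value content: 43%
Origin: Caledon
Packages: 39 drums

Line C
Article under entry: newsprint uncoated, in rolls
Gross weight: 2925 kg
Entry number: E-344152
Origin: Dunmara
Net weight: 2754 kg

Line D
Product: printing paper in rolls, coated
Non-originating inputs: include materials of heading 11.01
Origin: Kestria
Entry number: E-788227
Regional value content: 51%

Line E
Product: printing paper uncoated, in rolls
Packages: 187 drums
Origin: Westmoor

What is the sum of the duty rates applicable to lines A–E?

Line A: newsprint → 11.02; coated → 11.02.02; in rolls → 11.02.02.01. Scheduled 21%. Rothland agreement on 11.01.02.01: 11.02.02.01 not covered; anti-dumping (Rothland, 11.02.02): +16%; total 21% + 16% = 37%. → 37%.
Line B: printing paper → 11.01; coated → 11.01.01; in sheets → 11.01.01.02. Scheduled 14%. quota on 11.01.01.02 exhausted → over-quota 27%; Caledon agreement on 11.01.01.02: RVC ≥ 35% → 21% available; preferential 21%. → 21%.
Line C: newsprint → 11.02; uncoated → 11.02.01; in rolls → 11.02.01.01. Scheduled 2%. No special measure applies. → 2%.
Line D: printing paper → 11.01; coated → 11.01.01; in rolls → 11.01.01.01. Scheduled 36%. Kestria agreement on 11.01: CTH not met; Kestria agreement on 11.02.01.02: 11.01.01.01 not covered. → 36%.
Line E: printing paper → 11.01; uncoated → 11.01.02; in rolls → 11.01.02.01. Scheduled 12%. No special measure applies. → 12%.
Sum: 37% + 21% + 2% + 36% + 12% = 108%.

108%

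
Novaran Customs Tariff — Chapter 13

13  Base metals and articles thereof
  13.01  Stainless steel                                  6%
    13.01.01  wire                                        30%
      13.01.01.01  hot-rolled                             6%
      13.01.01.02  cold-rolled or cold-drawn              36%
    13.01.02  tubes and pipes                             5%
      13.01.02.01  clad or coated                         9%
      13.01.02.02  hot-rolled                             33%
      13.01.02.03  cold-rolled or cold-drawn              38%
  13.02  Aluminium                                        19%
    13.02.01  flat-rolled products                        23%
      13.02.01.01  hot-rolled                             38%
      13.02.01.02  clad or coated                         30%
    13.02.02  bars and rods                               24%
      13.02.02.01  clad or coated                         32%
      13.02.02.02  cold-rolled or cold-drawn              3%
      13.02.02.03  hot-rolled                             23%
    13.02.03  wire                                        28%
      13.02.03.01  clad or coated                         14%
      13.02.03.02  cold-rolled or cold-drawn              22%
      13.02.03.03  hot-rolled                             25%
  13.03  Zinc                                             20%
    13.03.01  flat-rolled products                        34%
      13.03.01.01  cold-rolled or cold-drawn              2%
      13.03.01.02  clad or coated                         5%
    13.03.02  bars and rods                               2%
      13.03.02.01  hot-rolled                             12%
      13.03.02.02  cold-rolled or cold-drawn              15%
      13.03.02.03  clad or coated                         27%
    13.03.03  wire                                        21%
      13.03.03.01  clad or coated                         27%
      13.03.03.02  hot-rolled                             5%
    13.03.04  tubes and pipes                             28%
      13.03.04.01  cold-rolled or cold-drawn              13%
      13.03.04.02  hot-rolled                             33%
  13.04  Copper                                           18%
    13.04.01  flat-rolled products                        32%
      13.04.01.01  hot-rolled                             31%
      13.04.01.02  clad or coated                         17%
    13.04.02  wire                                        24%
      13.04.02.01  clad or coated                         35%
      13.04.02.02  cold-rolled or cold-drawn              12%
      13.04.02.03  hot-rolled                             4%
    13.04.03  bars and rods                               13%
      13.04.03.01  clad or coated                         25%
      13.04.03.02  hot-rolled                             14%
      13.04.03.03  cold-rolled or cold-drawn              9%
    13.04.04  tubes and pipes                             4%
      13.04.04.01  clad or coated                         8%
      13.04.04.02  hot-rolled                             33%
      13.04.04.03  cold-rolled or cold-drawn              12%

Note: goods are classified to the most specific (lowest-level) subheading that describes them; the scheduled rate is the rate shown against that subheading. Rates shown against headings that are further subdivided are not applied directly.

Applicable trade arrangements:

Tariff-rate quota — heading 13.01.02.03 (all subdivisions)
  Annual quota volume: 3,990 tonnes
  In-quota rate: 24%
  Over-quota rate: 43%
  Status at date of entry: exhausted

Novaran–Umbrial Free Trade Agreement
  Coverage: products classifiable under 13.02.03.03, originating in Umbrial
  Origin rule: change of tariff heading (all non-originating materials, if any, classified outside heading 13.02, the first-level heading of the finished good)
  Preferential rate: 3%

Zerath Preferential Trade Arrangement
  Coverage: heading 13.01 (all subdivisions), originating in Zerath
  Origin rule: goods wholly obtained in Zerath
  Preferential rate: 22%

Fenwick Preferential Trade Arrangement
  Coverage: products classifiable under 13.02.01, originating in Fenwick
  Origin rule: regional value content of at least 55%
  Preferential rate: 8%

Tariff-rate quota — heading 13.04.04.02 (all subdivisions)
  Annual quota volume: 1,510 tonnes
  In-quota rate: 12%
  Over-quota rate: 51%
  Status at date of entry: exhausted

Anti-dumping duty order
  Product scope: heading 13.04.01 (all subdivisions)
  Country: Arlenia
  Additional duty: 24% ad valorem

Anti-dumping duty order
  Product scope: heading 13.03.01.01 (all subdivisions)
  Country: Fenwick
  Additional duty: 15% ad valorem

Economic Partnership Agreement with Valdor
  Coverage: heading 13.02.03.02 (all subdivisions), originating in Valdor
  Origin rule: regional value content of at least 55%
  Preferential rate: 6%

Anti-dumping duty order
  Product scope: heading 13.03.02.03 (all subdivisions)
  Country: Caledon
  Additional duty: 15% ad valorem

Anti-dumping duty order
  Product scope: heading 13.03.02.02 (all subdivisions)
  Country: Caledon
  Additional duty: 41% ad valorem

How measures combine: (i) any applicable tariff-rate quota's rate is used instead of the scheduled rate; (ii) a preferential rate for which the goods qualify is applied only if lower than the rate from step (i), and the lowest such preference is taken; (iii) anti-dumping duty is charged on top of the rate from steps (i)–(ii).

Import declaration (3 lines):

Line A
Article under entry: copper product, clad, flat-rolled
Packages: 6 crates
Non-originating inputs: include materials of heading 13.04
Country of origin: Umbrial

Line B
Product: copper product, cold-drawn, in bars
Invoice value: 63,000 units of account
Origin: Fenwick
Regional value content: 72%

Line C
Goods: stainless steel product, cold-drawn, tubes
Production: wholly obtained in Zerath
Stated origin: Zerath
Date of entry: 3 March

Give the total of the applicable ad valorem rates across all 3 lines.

Line A: copper → 13.04; flat-rolled → 13.04.01; clad → 13.04.01.02. Scheduled 17%. Umbrial agreement on 13.02.03.03: 13.04.01.02 not covered. → 17%.
Line B: copper → 13.04; in bars → 13.04.03; cold-drawn → 13.04.03.03. Scheduled 9%. Fenwick agreement on 13.02.01: 13.04.03.03 not covered. → 9%.
Line C: stainless steel → 13.01; tubes → 13.01.02; cold-drawn → 13.01.02.03. Scheduled 38%. quota on 13.01.02.03 exhausted → over-quota 43%; Zerath agreement on 13.01: wholly obtained → 22% available; preferential 22%. → 22%.
Sum: 17% + 9% + 22% = 48%.

48%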